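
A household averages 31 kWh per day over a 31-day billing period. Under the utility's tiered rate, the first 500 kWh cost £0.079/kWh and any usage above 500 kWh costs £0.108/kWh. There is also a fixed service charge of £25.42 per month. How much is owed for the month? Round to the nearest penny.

Usage = 31 kWh/day × 31 days = 961 kWh
First 500 kWh × £0.079 = £39.50
Remaining 461 kWh × £0.108 = £49.79
Energy charge = £89.29; + service £25.42 = £114.71

£114.71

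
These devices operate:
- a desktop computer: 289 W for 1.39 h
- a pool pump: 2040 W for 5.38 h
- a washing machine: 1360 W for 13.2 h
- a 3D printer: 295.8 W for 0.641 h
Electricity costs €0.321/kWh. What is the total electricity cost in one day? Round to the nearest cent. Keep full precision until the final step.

€9.48

desktop computer: 289 W × 1.39 h = 402 Wh = 0.4017 kWh
pool pump: 2040 W × 5.38 h = 10,975 Wh = 10.98 kWh
washing machine: 1360 W × 13.2 h = 17,952 Wh = 17.95 kWh
3D printer: 295.8 W × 0.641 h = 190 Wh = 0.1896 kWh
Total energy = 0.4017 + 10.98 + 17.95 + 0.1896 = 29.52 kWh
Cost = 29.52 kWh × €0.321 = €9.48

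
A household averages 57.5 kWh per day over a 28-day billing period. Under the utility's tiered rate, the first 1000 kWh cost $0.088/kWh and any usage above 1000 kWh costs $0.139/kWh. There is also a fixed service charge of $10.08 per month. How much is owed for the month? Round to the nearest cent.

Usage = 57.5 kWh/day × 28 days = 1610 kWh
First 1000 kWh × $0.088 = $88.00
Remaining 610 kWh × $0.139 = $84.79
Energy charge = $172.79; + service $10.08 = $182.87

$182.87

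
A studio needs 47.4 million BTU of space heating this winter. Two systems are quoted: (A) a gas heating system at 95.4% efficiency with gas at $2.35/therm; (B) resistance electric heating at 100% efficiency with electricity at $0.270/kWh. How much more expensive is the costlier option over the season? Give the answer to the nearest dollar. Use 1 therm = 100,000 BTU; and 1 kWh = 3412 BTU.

$2583

Heat load = 47.4 × 10⁶ BTU = 47,400,000 BTU
Gas: input = 47,400,000 / 0.954 = 49,685,535 BTU = 496.9 therm → 496.9 × $2.35 = $1,167.61
Electric: 47,400,000 BTU / 3412 = 13,890 kWh → × $0.270 = $3,750.88
Difference = |$1,167.61 − $3,750.88| = $2,583.27 ≈ $2583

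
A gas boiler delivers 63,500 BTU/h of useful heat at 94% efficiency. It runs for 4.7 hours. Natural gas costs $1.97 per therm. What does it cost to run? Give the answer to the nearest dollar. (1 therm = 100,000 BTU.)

$6

Heat delivered = 63,500 BTU/h × 4.7 h = 298,450 BTU
Gas input = 298,450 / 0.940 = 317,500 BTU
= 317,500 / 100,000 = 3.175 therm
Cost = 3.175 × $1.97/therm = $6.25 ≈ $6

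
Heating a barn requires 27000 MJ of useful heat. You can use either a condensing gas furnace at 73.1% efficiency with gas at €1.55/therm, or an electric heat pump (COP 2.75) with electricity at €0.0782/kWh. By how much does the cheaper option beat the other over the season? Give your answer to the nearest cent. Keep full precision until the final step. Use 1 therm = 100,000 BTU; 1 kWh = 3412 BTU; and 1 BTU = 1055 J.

€329.36

Heat load = 27000 MJ = 27,000,000,000 J / 1055 = 25,592,417 BTU
Gas: input = 25,592,417 / 0.731 = 35,010,146 BTU = 350.1 therm → 350.1 × €1.55 = €542.66
Heat pump: 25,592,417 BTU / 3412 = 7,501 kWh heat; / 2.75 = 2,728 kWh in → × €0.0782 = €213.29
Difference = |€542.66 − €213.29| = €329.36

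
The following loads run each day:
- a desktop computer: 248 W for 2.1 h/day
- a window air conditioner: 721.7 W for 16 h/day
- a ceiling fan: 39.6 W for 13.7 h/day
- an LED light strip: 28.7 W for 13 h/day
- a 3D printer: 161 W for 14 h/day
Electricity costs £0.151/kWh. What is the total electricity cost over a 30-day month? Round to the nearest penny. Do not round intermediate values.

desktop computer: 248 W × 2.1 h × 30 d = 15,624 Wh = 15.62 kWh
window air conditioner: 721.7 W × 16 h × 30 d = 346,416 Wh = 346.4 kWh
ceiling fan: 39.6 W × 13.7 h × 30 d = 16,276 Wh = 16.28 kWh
LED light strip: 28.7 W × 13 h × 30 d = 11,193 Wh = 11.19 kWh
3D printer: 161 W × 14 h × 30 d = 67,620 Wh = 67.62 kWh
Total energy = 15.62 + 346.4 + 16.28 + 11.19 + 67.62 = 457.1 kWh
Cost = 457.1 kWh × £0.151 = £69.03

£69.03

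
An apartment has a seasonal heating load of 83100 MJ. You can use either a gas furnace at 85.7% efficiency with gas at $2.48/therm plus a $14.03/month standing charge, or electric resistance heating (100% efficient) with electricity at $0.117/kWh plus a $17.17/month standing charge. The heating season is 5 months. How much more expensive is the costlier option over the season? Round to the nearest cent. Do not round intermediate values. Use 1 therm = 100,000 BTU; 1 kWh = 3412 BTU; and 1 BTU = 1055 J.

Heat load = 83100 MJ = 83,100,000,000 J / 1055 = 78,767,773 BTU
Gas: input = 78,767,773 / 0.857 = 91,911,053 BTU = 919.1 therm → 919.1 × $2.48 = $2,279.39; + 5 × $14.03 standing = $2,349.54
Electric: 78,767,773 BTU / 3412 = 23,090 kWh → × $0.117 = $2,701.01; + 5 × $17.17 standing = $2,786.86
Difference = |$2,349.54 − $2,786.86| = $437.31

$437.31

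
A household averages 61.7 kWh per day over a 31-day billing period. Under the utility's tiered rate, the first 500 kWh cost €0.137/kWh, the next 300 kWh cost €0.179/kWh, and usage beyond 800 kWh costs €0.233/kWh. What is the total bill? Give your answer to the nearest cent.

Usage = 61.7 kWh/day × 31 days = 1912.7 kWh
First 500 kWh × €0.137 = €68.50
Next 300 kWh × €0.179 = €53.70
Remaining 1112.7 kWh × €0.233 = €259.26
Total = €381.46

€381.46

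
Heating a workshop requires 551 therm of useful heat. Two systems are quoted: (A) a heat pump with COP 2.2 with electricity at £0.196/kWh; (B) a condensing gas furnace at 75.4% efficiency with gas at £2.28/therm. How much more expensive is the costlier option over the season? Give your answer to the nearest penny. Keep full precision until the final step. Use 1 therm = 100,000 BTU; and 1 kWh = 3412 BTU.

£227.43

Heat load = 551 therm × 100,000 = 55,100,000 BTU
Gas: input = 55,100,000 / 0.754 = 73,076,923 BTU = 730.8 therm → 730.8 × £2.28 = £1,666.15
Heat pump: 55,100,000 BTU / 3412 = 16,150 kWh heat; / 2.2 = 7,340 kWh in → × £0.196 = £1,438.72
Difference = |£1,666.15 − £1,438.72| = £227.43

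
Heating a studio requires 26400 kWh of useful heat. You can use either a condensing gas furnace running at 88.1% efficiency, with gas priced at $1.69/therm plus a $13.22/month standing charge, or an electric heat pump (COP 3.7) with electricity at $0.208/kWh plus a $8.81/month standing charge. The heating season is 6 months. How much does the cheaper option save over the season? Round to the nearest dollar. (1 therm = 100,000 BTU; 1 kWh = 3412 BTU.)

Heat load = 26400 kWh × 3412 = 90,076,800 BTU
Gas: input = 90,076,800 / 0.881 = 102,243,814 BTU = 1,022 therm → 1,022 × $1.69 = $1,727.92; + 6 × $13.22 standing = $1,807.24
Heat pump: 90,076,800 BTU / 3412 = 26,400 kWh heat; / 3.7 = 7,135 kWh in → × $0.208 = $1,484.11; + 6 × $8.81 standing = $1,536.97
Difference = |$1,807.24 − $1,536.97| = $270.27 ≈ $270

$270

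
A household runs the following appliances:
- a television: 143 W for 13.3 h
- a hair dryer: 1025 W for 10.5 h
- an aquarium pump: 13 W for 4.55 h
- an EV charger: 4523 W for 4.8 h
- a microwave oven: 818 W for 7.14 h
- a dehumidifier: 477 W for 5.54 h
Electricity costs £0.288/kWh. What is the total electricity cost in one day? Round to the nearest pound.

television: 143 W × 13.3 h = 1,902 Wh = 1.902 kWh
hair dryer: 1025 W × 10.5 h = 10,762 Wh = 10.76 kWh
aquarium pump: 13 W × 4.55 h = 59 Wh = 0.05915 kWh
EV charger: 4523 W × 4.8 h = 21,710 Wh = 21.71 kWh
microwave oven: 818 W × 7.14 h = 5,841 Wh = 5.841 kWh
dehumidifier: 477 W × 5.54 h = 2,643 Wh = 2.643 kWh
Total energy = 1.902 + 10.76 + 0.05915 + 21.71 + 5.841 + 2.643 = 42.92 kWh
Cost = 42.92 kWh × £0.288 = £12.36 ≈ £12

£12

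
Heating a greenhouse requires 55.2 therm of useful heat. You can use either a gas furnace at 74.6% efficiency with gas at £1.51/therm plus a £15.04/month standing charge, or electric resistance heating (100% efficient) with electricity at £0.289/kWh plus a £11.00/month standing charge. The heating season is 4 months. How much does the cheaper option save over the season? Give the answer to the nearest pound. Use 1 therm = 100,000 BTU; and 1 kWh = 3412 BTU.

Heat load = 55.2 therm × 100,000 = 5,520,000 BTU
Gas: input = 5,520,000 / 0.746 = 7,399,464 BTU = 73.99 therm → 73.99 × £1.51 = £111.73; + 4 × £15.04 standing = £171.89
Electric: 5,520,000 BTU / 3412 = 1,618 kWh → × £0.289 = £467.55; + 4 × £11.00 standing = £511.55
Difference = |£171.89 − £511.55| = £339.66 ≈ £340

£340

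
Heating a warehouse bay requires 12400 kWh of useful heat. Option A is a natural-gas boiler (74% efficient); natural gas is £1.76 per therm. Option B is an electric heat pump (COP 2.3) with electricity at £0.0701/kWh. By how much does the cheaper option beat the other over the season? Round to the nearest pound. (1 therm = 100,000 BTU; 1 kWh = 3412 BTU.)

Heat load = 12400 kWh × 3412 = 42,308,800 BTU
Gas: input = 42,308,800 / 0.74 = 57,174,054 BTU = 571.7 therm → 571.7 × £1.76 = £1,006.26
Heat pump: 42,308,800 BTU / 3412 = 12,400 kWh heat; / 2.3 = 5,391 kWh in → × £0.0701 = £377.93
Difference = |£1,006.26 − £377.93| = £628.33 ≈ £628

£628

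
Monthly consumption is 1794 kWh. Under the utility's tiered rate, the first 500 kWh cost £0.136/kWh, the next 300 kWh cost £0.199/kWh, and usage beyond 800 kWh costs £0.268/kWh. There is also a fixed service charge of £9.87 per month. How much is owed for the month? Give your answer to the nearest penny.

£403.96

First 500 kWh × £0.136 = £68.00
Next 300 kWh × £0.199 = £59.70
Remaining 994 kWh × £0.268 = £266.39
Energy charge = £394.09; + service £9.87 = £403.96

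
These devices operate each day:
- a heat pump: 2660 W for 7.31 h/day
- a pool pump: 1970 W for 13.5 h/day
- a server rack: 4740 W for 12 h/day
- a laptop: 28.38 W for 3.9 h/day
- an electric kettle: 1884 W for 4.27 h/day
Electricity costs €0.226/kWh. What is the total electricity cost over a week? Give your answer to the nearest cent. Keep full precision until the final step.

€175.72

heat pump: 2660 W × 7.31 h × 7 d = 136,112 Wh = 136.1 kWh
pool pump: 1970 W × 13.5 h × 7 d = 186,165 Wh = 186.2 kWh
server rack: 4740 W × 12 h × 7 d = 398,160 Wh = 398.2 kWh
laptop: 28.38 W × 3.9 h × 7 d = 775 Wh = 0.7748 kWh
electric kettle: 1884 W × 4.27 h × 7 d = 56,313 Wh = 56.31 kWh
Total energy = 136.1 + 186.2 + 398.2 + 0.7748 + 56.31 = 777.5 kWh
Cost = 777.5 kWh × €0.226 = €175.72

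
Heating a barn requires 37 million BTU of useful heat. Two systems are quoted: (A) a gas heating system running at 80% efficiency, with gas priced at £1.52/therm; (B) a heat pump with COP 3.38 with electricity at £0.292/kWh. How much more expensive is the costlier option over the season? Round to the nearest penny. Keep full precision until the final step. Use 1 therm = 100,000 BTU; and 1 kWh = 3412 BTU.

Heat load = 37 × 10⁶ BTU = 37,000,000 BTU
Gas: input = 37,000,000 / 0.80 = 46,250,000 BTU = 462.5 therm → 462.5 × £1.52 = £703.00
Heat pump: 37,000,000 BTU / 3412 = 10,840 kWh heat; / 3.38 = 3,208 kWh in → × £0.292 = £936.83
Difference = |£703.00 − £936.83| = £233.83

£233.83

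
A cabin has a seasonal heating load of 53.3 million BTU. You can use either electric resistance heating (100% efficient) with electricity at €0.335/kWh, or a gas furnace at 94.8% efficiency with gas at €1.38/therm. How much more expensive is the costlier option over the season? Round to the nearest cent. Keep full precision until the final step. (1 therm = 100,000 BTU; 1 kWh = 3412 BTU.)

€4457.26

Heat load = 53.3 × 10⁶ BTU = 53,300,000 BTU
Gas: input = 53,300,000 / 0.948 = 56,223,629 BTU = 562.2 therm → 562.2 × €1.38 = €775.89
Electric: 53,300,000 BTU / 3412 = 15,620 kWh → × €0.335 = €5,233.15
Difference = |€775.89 − €5,233.15| = €4,457.26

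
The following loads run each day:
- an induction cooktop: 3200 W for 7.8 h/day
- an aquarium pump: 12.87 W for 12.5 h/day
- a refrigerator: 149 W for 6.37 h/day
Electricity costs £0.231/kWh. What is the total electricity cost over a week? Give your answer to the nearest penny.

induction cooktop: 3200 W × 7.8 h × 7 d = 174,720 Wh = 174.7 kWh
aquarium pump: 12.87 W × 12.5 h × 7 d = 1,126 Wh = 1.126 kWh
refrigerator: 149 W × 6.37 h × 7 d = 6,644 Wh = 6.644 kWh
Total energy = 174.7 + 1.126 + 6.644 = 182.5 kWh
Cost = 182.5 kWh × £0.231 = £42.16

£42.16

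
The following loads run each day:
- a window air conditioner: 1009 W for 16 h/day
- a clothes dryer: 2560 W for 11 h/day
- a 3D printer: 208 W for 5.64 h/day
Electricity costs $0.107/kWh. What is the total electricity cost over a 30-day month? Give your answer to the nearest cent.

$145.98

window air conditioner: 1009 W × 16 h × 30 d = 484,320 Wh = 484.3 kWh
clothes dryer: 2560 W × 11 h × 30 d = 844,800 Wh = 844.8 kWh
3D printer: 208 W × 5.64 h × 30 d = 35,194 Wh = 35.19 kWh
Total energy = 484.3 + 844.8 + 35.19 = 1,364 kWh
Cost = 1,364 kWh × $0.107 = $145.98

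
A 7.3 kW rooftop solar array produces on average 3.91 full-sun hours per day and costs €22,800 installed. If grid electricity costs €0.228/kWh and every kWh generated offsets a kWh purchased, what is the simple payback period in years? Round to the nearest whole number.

Daily generation = 7.3 kW × 3.91 h = 28.54 kWh
Annual generation = 28.54 × 365 = 10418 kWh
Annual savings = 10418 × €0.228 = €2,375.35
Payback = €22,800 / €2,375.35 = 9.6 years

10 years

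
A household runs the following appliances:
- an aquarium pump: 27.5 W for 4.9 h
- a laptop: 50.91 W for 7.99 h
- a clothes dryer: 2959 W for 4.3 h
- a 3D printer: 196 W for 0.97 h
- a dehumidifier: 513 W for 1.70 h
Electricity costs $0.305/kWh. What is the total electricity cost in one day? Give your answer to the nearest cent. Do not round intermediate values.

aquarium pump: 27.5 W × 4.9 h = 135 Wh = 0.1348 kWh
laptop: 50.91 W × 7.99 h = 407 Wh = 0.4068 kWh
clothes dryer: 2959 W × 4.3 h = 12,724 Wh = 12.72 kWh
3D printer: 196 W × 0.97 h = 190 Wh = 0.1901 kWh
dehumidifier: 513 W × 1.70 h = 872 Wh = 0.8721 kWh
Total energy = 0.1348 + 0.4068 + 12.72 + 0.1901 + 0.8721 = 14.33 kWh
Cost = 14.33 kWh × $0.305 = $4.37

$4.37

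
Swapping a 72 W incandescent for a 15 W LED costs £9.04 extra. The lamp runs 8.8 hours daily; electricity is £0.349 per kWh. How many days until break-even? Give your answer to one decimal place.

51.6 days

Power saved = 72 − 15 = 57 W
Daily energy saved = 57 W × 8.8 h = 501.6 Wh = 0.5016 kWh
Daily savings = 0.5016 × £0.349 = £0.1751
Payback = £9.04 / £0.1751 per day = 51.64 days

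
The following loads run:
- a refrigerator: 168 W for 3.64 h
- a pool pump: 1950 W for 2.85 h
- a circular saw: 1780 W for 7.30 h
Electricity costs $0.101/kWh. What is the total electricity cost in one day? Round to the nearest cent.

refrigerator: 168 W × 3.64 h = 612 Wh = 0.6115 kWh
pool pump: 1950 W × 2.85 h = 5,558 Wh = 5.558 kWh
circular saw: 1780 W × 7.30 h = 12,994 Wh = 12.99 kWh
Total energy = 0.6115 + 5.558 + 12.99 = 19.16 kWh
Cost = 19.16 kWh × $0.101 = $1.94

$1.94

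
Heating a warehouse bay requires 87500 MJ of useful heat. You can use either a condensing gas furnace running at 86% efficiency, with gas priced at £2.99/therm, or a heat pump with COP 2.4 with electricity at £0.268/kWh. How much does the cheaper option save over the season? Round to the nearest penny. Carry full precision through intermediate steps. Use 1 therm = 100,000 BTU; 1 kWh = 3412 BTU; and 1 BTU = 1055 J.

£169.18

Heat load = 87500 MJ = 87,500,000,000 J / 1055 = 82,938,389 BTU
Gas: input = 82,938,389 / 0.86 = 96,439,987 BTU = 964.4 therm → 964.4 × £2.99 = £2,883.56
Heat pump: 82,938,389 BTU / 3412 = 24,310 kWh heat; / 2.4 = 10,130 kWh in → × £0.268 = £2,714.38
Difference = |£2,883.56 − £2,714.38| = £169.18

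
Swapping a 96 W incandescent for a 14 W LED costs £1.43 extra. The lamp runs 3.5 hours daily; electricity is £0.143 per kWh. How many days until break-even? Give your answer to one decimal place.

Power saved = 96 − 14 = 82 W
Daily energy saved = 82 W × 3.5 h = 287 Wh = 0.287 kWh
Daily savings = 0.287 × £0.143 = £0.0410
Payback = £1.43 / £0.0410 per day = 34.84 days

34.8 days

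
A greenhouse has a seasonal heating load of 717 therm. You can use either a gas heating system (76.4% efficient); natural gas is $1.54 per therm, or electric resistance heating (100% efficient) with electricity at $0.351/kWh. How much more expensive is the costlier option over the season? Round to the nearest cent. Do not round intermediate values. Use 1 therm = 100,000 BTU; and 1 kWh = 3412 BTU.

Heat load = 717 therm × 100,000 = 71,700,000 BTU
Gas: input = 71,700,000 / 0.764 = 93,848,168 BTU = 938.5 therm → 938.5 × $1.54 = $1,445.26
Electric: 71,700,000 BTU / 3412 = 21,010 kWh → × $0.351 = $7,375.94
Difference = |$1,445.26 − $7,375.94| = $5,930.68

$5930.68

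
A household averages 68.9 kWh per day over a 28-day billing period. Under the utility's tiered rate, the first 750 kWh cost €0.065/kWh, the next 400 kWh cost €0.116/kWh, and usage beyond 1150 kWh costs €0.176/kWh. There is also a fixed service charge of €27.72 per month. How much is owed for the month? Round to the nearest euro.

€260

Usage = 68.9 kWh/day × 28 days = 1929.2 kWh
First 750 kWh × €0.065 = €48.75
Next 400 kWh × €0.116 = €46.40
Remaining 779.2 kWh × €0.176 = €137.14
Energy charge = €232.29; + service €27.72 = €260.01 ≈ €260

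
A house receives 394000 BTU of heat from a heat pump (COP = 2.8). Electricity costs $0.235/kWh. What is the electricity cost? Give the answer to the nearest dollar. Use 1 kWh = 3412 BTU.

Heat delivered = 394,000 BTU / 3412 = 115.5 kWh
Electrical input = 115.5 kWh / 2.8 = 41.24 kWh
Cost = 41.24 × $0.235/kWh = $9.69 ≈ $10

$10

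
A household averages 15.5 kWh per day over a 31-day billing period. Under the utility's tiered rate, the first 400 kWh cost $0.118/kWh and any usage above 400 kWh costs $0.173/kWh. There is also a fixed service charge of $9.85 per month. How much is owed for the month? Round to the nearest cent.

Usage = 15.5 kWh/day × 31 days = 480.5 kWh
First 400 kWh × $0.118 = $47.20
Remaining 80.5 kWh × $0.173 = $13.93
Energy charge = $61.13; + service $9.85 = $70.98

$70.98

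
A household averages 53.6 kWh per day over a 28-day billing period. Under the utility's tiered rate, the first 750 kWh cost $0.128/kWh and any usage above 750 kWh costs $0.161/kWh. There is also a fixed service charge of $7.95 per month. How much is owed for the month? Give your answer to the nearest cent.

Usage = 53.6 kWh/day × 28 days = 1500.8 kWh
First 750 kWh × $0.128 = $96.00
Remaining 750.8 kWh × $0.161 = $120.88
Energy charge = $216.88; + service $7.95 = $224.83

$224.83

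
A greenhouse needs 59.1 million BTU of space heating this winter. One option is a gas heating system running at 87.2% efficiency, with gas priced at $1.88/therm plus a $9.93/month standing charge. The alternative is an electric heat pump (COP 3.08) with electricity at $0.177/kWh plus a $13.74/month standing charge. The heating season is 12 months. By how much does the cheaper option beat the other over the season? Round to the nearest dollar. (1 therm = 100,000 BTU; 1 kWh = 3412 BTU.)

$233

Heat load = 59.1 × 10⁶ BTU = 59,100,000 BTU
Gas: input = 59,100,000 / 0.872 = 67,775,229 BTU = 677.8 therm → 677.8 × $1.88 = $1,274.17; + 12 × $9.93 standing = $1,393.33
Heat pump: 59,100,000 BTU / 3412 = 17,320 kWh heat; / 3.08 = 5,624 kWh in → × $0.177 = $995.41; + 12 × $13.74 standing = $1,160.29
Difference = |$1,393.33 − $1,160.29| = $233.05 ≈ $233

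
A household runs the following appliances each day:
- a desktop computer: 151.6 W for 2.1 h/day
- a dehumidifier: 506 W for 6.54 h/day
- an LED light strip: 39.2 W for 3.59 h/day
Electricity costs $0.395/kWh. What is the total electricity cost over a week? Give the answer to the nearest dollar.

desktop computer: 151.6 W × 2.1 h × 7 d = 2,229 Wh = 2.229 kWh
dehumidifier: 506 W × 6.54 h × 7 d = 23,165 Wh = 23.16 kWh
LED light strip: 39.2 W × 3.59 h × 7 d = 985 Wh = 0.9851 kWh
Total energy = 2.229 + 23.16 + 0.9851 = 26.38 kWh
Cost = 26.38 kWh × $0.395 = $10.42 ≈ $10

$10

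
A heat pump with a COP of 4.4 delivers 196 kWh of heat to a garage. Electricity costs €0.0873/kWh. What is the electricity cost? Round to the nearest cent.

Electrical input = 196 kWh / 4.4 = 44.55 kWh
Cost = 44.55 × €0.0873/kWh = €3.89

€3.89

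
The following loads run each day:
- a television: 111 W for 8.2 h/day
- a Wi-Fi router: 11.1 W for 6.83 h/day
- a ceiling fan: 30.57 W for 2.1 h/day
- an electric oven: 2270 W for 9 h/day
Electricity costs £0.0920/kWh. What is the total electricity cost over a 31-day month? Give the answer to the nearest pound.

television: 111 W × 8.2 h × 31 d = 28,216 Wh = 28.22 kWh
Wi-Fi router: 11.1 W × 6.83 h × 31 d = 2,350 Wh = 2.35 kWh
ceiling fan: 30.57 W × 2.1 h × 31 d = 1,990 Wh = 1.99 kWh
electric oven: 2270 W × 9 h × 31 d = 633,330 Wh = 633.3 kWh
Total energy = 28.22 + 2.35 + 1.99 + 633.3 = 665.9 kWh
Cost = 665.9 kWh × £0.0920 = £61.26 ≈ £61

£61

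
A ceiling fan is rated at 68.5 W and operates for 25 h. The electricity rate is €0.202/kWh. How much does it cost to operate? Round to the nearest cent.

Energy = 68.5 W × 25 h = 1,712 Wh = 1.712 kWh
Cost = 1.712 kWh × €0.202/kWh = €0.35

€0.35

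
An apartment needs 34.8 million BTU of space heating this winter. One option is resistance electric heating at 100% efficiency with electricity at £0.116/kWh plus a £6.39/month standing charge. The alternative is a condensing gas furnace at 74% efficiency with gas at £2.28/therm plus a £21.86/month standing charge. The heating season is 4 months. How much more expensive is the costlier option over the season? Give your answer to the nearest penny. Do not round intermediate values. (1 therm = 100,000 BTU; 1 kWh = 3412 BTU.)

Heat load = 34.8 × 10⁶ BTU = 34,800,000 BTU
Gas: input = 34,800,000 / 0.74 = 47,027,027 BTU = 470.3 therm → 470.3 × £2.28 = £1,072.22; + 4 × £21.86 standing = £1,159.66
Electric: 34,800,000 BTU / 3412 = 10,200 kWh → × £0.116 = £1,183.12; + 4 × £6.39 standing = £1,208.68
Difference = |£1,159.66 − £1,208.68| = £49.02

£49.02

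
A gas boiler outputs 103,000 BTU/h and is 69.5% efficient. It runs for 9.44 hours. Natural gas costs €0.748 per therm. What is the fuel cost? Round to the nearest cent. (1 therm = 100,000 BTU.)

Heat delivered = 103,000 BTU/h × 9.44 h = 972,320 BTU
Gas input = 972,320 / 0.695 = 1,399,022 BTU
= 1,399,022 / 100,000 = 13.99 therm
Cost = 13.99 × €0.748/therm = €10.46

€10.46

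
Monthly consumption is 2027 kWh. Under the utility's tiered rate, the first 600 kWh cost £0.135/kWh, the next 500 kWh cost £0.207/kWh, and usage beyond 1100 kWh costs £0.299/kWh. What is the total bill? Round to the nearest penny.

First 600 kWh × £0.135 = £81.00
Next 500 kWh × £0.207 = £103.50
Remaining 927 kWh × £0.299 = £277.17
Total = £461.67

£461.67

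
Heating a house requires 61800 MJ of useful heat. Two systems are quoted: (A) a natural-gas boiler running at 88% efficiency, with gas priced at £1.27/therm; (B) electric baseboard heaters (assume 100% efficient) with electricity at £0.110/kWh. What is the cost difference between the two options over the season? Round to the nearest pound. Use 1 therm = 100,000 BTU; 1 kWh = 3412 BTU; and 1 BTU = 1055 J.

Heat load = 61800 MJ = 61,800,000,000 J / 1055 = 58,578,199 BTU
Gas: input = 58,578,199 / 0.88 = 66,566,135 BTU = 665.7 therm → 665.7 × £1.27 = £845.39
Electric: 58,578,199 BTU / 3412 = 17,170 kWh → × £0.110 = £1,888.51
Difference = |£845.39 − £1,888.51| = £1,043.12 ≈ £1043

£1043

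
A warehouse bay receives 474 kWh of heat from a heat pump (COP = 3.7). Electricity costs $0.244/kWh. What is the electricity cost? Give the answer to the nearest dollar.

Electrical input = 474 kWh / 3.7 = 128.1 kWh
Cost = 128.1 × $0.244/kWh = $31.26 ≈ $31

$31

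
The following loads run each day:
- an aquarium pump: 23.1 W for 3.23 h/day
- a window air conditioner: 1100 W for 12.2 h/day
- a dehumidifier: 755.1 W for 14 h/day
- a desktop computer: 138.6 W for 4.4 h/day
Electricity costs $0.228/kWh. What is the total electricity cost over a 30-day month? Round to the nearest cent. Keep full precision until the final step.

$168.78

aquarium pump: 23.1 W × 3.23 h × 30 d = 2,238 Wh = 2.238 kWh
window air conditioner: 1100 W × 12.2 h × 30 d = 402,600 Wh = 402.6 kWh
dehumidifier: 755.1 W × 14 h × 30 d = 317,142 Wh = 317.1 kWh
desktop computer: 138.6 W × 4.4 h × 30 d = 18,295 Wh = 18.3 kWh
Total energy = 2.238 + 402.6 + 317.1 + 18.3 = 740.3 kWh
Cost = 740.3 kWh × $0.228 = $168.78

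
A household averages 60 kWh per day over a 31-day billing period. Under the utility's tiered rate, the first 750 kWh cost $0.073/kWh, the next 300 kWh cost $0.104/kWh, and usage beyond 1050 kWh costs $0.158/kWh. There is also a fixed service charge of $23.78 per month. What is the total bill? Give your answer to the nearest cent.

Usage = 60 kWh/day × 31 days = 1860 kWh
First 750 kWh × $0.073 = $54.75
Next 300 kWh × $0.104 = $31.20
Remaining 810 kWh × $0.158 = $127.98
Energy charge = $213.93; + service $23.78 = $237.71

$237.71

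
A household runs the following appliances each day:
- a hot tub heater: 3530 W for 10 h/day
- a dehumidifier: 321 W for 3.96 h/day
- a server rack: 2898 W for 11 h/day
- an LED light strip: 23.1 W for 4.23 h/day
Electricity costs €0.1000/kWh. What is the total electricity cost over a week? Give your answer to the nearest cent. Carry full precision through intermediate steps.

€47.98

hot tub heater: 3530 W × 10 h × 7 d = 247,100 Wh = 247.1 kWh
dehumidifier: 321 W × 3.96 h × 7 d = 8,898 Wh = 8.898 kWh
server rack: 2898 W × 11 h × 7 d = 223,146 Wh = 223.1 kWh
LED light strip: 23.1 W × 4.23 h × 7 d = 684 Wh = 0.684 kWh
Total energy = 247.1 + 8.898 + 223.1 + 0.684 = 479.8 kWh
Cost = 479.8 kWh × €0.1000 = €47.98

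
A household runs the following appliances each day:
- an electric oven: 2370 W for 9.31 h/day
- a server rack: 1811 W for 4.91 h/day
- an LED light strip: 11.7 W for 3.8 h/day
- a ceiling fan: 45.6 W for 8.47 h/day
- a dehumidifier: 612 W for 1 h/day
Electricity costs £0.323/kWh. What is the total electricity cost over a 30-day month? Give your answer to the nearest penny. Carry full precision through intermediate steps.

electric oven: 2370 W × 9.31 h × 30 d = 661,941 Wh = 661.9 kWh
server rack: 1811 W × 4.91 h × 30 d = 266,760 Wh = 266.8 kWh
LED light strip: 11.7 W × 3.8 h × 30 d = 1,334 Wh = 1.334 kWh
ceiling fan: 45.6 W × 8.47 h × 30 d = 11,587 Wh = 11.59 kWh
dehumidifier: 612 W × 1 h × 30 d = 18,360 Wh = 18.36 kWh
Total energy = 661.9 + 266.8 + 1.334 + 11.59 + 18.36 = 960 kWh
Cost = 960 kWh × £0.323 = £310.07

£310.07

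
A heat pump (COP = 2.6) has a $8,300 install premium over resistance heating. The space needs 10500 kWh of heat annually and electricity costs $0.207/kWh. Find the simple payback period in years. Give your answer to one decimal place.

Resistance: 10500 kWh × $0.207 = $2,173.50/yr
Heat pump: 10500 / 2.6 = 4038 kWh in → × $0.207 = $835.96/yr
Annual savings = $1,337.54
Payback = $8,300 / $1,337.54 = 6.21 years

6.2 years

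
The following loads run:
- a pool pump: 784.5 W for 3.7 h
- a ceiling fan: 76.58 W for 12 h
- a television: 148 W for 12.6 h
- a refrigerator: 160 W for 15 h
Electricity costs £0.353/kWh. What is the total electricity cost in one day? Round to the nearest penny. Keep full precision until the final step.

pool pump: 784.5 W × 3.7 h = 2,903 Wh = 2.903 kWh
ceiling fan: 76.58 W × 12 h = 919 Wh = 0.919 kWh
television: 148 W × 12.6 h = 1,865 Wh = 1.865 kWh
refrigerator: 160 W × 15 h = 2,400 Wh = 2.4 kWh
Total energy = 2.903 + 0.919 + 1.865 + 2.4 = 8.086 kWh
Cost = 8.086 kWh × £0.353 = £2.85

£2.85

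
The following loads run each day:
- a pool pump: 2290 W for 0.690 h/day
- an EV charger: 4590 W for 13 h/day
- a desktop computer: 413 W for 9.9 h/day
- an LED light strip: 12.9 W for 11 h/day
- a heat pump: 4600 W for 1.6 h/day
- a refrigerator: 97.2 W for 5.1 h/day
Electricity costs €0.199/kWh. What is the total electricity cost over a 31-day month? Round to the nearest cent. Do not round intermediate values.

pool pump: 2290 W × 0.690 h × 31 d = 48,983 Wh = 48.98 kWh
EV charger: 4590 W × 13 h × 31 d = 1,849,770 Wh = 1,850 kWh
desktop computer: 413 W × 9.9 h × 31 d = 126,750 Wh = 126.7 kWh
LED light strip: 12.9 W × 11 h × 31 d = 4,399 Wh = 4.399 kWh
heat pump: 4600 W × 1.6 h × 31 d = 228,160 Wh = 228.2 kWh
refrigerator: 97.2 W × 5.1 h × 31 d = 15,367 Wh = 15.37 kWh
Total energy = 48.98 + 1,850 + 126.7 + 4.399 + 228.2 + 15.37 = 2,273 kWh
Cost = 2,273 kWh × €0.199 = €452.41

€452.41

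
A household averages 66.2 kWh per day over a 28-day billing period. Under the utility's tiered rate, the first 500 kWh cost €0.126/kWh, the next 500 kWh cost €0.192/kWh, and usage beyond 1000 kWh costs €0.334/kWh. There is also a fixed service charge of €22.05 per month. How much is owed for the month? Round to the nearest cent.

Usage = 66.2 kWh/day × 28 days = 1853.6 kWh
First 500 kWh × €0.126 = €63.00
Next 500 kWh × €0.192 = €96.00
Remaining 853.6 kWh × €0.334 = €285.10
Energy charge = €444.10; + service €22.05 = €466.15

€466.15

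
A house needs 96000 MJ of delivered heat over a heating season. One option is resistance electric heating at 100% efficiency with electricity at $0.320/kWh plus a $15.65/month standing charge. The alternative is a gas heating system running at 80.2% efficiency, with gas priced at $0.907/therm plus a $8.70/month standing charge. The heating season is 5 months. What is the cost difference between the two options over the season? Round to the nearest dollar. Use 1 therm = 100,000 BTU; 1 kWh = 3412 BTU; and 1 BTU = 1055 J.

Heat load = 96000 MJ = 96,000,000,000 J / 1055 = 90,995,261 BTU
Gas: input = 90,995,261 / 0.802 = 113,460,425 BTU = 1,135 therm → 1,135 × $0.907 = $1,029.09; + 5 × $8.70 standing = $1,072.59
Electric: 90,995,261 BTU / 3412 = 26,670 kWh → × $0.320 = $8,534.14; + 5 × $15.65 standing = $8,612.39
Difference = |$1,072.59 − $8,612.39| = $7,539.80 ≈ $7540

$7540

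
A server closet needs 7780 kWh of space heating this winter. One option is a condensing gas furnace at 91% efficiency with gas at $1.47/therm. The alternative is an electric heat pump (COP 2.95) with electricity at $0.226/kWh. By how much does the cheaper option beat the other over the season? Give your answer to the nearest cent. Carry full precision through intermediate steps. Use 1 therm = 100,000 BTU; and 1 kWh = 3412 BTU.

$167.22

Heat load = 7780 kWh × 3412 = 26,545,360 BTU
Gas: input = 26,545,360 / 0.91 = 29,170,725 BTU = 291.7 therm → 291.7 × $1.47 = $428.81
Heat pump: 26,545,360 BTU / 3412 = 7,780 kWh heat; / 2.95 = 2,637 kWh in → × $0.226 = $596.03
Difference = |$428.81 − $596.03| = $167.22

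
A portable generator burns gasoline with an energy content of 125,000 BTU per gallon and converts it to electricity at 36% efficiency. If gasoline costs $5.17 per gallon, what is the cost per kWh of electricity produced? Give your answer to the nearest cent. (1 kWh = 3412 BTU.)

Electrical output per gallon = 125,000 BTU × 0.36 / 3412 BTU/kWh = 13.19 kWh
Cost per kWh = $5.17 / 13.19 kWh = $0.392

$0.39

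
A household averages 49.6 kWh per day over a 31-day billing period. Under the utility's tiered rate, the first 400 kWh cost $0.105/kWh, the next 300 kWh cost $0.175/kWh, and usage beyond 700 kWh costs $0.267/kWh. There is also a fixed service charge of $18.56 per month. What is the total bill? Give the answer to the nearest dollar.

$337

Usage = 49.6 kWh/day × 31 days = 1537.6 kWh
First 400 kWh × $0.105 = $42.00
Next 300 kWh × $0.175 = $52.50
Remaining 837.6 kWh × $0.267 = $223.64
Energy charge = $318.14; + service $18.56 = $336.70 ≈ $337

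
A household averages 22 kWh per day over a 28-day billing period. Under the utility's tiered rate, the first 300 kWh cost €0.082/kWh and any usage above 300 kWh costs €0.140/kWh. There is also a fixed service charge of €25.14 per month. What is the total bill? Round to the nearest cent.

Usage = 22 kWh/day × 28 days = 616 kWh
First 300 kWh × €0.082 = €24.60
Remaining 316 kWh × €0.140 = €44.24
Energy charge = €68.84; + service €25.14 = €93.98

€93.98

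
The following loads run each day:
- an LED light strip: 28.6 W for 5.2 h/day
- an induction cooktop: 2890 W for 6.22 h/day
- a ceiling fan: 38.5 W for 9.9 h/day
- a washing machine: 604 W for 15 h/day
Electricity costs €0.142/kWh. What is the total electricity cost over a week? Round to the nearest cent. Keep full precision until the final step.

LED light strip: 28.6 W × 5.2 h × 7 d = 1,041 Wh = 1.041 kWh
induction cooktop: 2890 W × 6.22 h × 7 d = 125,831 Wh = 125.8 kWh
ceiling fan: 38.5 W × 9.9 h × 7 d = 2,668 Wh = 2.668 kWh
washing machine: 604 W × 15 h × 7 d = 63,420 Wh = 63.42 kWh
Total energy = 1.041 + 125.8 + 2.668 + 63.42 = 193 kWh
Cost = 193 kWh × €0.142 = €27.40

€27.40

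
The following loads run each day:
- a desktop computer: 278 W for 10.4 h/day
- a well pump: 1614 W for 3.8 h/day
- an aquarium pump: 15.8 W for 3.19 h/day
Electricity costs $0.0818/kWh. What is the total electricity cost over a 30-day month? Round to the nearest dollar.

$22

desktop computer: 278 W × 10.4 h × 30 d = 86,736 Wh = 86.74 kWh
well pump: 1614 W × 3.8 h × 30 d = 183,996 Wh = 184 kWh
aquarium pump: 15.8 W × 3.19 h × 30 d = 1,512 Wh = 1.512 kWh
Total energy = 86.74 + 184 + 1.512 = 272.2 kWh
Cost = 272.2 kWh × $0.0818 = $22.27 ≈ $22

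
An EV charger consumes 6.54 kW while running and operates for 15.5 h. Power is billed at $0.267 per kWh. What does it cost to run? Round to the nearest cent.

$27.07

Energy = 6540 W × 15.5 h = 101,370 Wh = 101.4 kWh
Cost = 101.4 kWh × $0.267/kWh = $27.07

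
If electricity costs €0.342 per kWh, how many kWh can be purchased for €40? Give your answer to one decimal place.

117.0 kWh

€40 / €0.342 per kWh = 117 kWh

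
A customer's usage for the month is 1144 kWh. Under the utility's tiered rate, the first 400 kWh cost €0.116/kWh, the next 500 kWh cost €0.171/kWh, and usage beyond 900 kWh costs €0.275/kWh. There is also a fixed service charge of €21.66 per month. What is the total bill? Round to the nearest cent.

€220.66

First 400 kWh × €0.116 = €46.40
Next 500 kWh × €0.171 = €85.50
Remaining 244 kWh × €0.275 = €67.10
Energy charge = €199.00; + service €21.66 = €220.66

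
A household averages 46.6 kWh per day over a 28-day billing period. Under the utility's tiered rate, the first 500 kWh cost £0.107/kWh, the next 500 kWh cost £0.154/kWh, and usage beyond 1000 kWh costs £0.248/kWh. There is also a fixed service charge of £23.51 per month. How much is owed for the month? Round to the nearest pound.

Usage = 46.6 kWh/day × 28 days = 1304.8 kWh
First 500 kWh × £0.107 = £53.50
Next 500 kWh × £0.154 = £77.00
Remaining 304.8 kWh × £0.248 = £75.59
Energy charge = £206.09; + service £23.51 = £229.60 ≈ £230

£230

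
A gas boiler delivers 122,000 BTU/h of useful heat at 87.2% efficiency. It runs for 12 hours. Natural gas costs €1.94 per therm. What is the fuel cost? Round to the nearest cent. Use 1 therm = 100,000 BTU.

€32.57

Heat delivered = 122,000 BTU/h × 12 h = 1,464,000 BTU
Gas input = 1,464,000 / 0.872 = 1,678,899 BTU
= 1,678,899 / 100,000 = 16.79 therm
Cost = 16.79 × €1.94/therm = €32.57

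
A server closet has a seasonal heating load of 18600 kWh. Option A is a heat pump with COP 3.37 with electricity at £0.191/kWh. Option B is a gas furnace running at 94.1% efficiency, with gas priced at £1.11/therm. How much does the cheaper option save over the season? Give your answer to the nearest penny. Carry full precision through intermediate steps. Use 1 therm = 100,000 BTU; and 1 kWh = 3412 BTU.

£305.57

Heat load = 18600 kWh × 3412 = 63,463,200 BTU
Gas: input = 63,463,200 / 0.941 = 67,442,295 BTU = 674.4 therm → 674.4 × £1.11 = £748.61
Heat pump: 63,463,200 BTU / 3412 = 18,600 kWh heat; / 3.37 = 5,519 kWh in → × £0.191 = £1,054.18
Difference = |£748.61 − £1,054.18| = £305.57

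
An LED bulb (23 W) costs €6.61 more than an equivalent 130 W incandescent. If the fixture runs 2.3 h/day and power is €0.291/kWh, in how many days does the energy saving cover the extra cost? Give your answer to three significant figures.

92.3 days

Power saved = 130 − 23 = 107 W
Daily energy saved = 107 W × 2.3 h = 246.1 Wh = 0.2461 kWh
Daily savings = 0.2461 × €0.291 = €0.0716
Payback = €6.61 / €0.0716 per day = 92.3 days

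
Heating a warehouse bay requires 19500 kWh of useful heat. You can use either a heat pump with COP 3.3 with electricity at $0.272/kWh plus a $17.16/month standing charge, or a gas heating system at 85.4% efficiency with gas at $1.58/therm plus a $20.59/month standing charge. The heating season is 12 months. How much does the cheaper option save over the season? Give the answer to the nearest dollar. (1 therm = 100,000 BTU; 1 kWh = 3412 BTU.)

$335

Heat load = 19500 kWh × 3412 = 66,534,000 BTU
Gas: input = 66,534,000 / 0.854 = 77,908,665 BTU = 779.1 therm → 779.1 × $1.58 = $1,230.96; + 12 × $20.59 standing = $1,478.04
Heat pump: 66,534,000 BTU / 3412 = 19,500 kWh heat; / 3.3 = 5,909 kWh in → × $0.272 = $1,607.27; + 12 × $17.16 standing = $1,813.19
Difference = |$1,478.04 − $1,813.19| = $335.16 ≈ $335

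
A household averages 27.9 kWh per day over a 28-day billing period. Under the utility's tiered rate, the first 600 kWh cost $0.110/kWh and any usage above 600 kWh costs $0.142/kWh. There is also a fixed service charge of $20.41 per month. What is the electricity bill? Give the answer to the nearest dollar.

Usage = 27.9 kWh/day × 28 days = 781.2 kWh
First 600 kWh × $0.110 = $66.00
Remaining 181.2 kWh × $0.142 = $25.73
Energy charge = $91.73; + service $20.41 = $112.14 ≈ $112

$112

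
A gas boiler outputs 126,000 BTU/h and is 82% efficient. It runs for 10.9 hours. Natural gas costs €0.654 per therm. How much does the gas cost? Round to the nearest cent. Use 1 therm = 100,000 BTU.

Heat delivered = 126,000 BTU/h × 10.9 h = 1,373,400 BTU
Gas input = 1,373,400 / 0.82 = 1,674,878 BTU
= 1,674,878 / 100,000 = 16.75 therm
Cost = 16.75 × €0.654/therm = €10.95

€10.95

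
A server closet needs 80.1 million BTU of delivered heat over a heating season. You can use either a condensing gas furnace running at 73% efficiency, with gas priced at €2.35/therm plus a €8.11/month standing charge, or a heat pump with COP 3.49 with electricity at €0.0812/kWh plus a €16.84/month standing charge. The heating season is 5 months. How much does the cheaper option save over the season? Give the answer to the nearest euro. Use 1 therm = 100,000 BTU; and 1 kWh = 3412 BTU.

€1989

Heat load = 80.1 × 10⁶ BTU = 80,100,000 BTU
Gas: input = 80,100,000 / 0.73 = 109,726,027 BTU = 1,097 therm → 1,097 × €2.35 = €2,578.56; + 5 × €8.11 standing = €2,619.11
Heat pump: 80,100,000 BTU / 3412 = 23,480 kWh heat; / 3.49 = 6,727 kWh in → × €0.0812 = €546.20; + 5 × €16.84 standing = €630.40
Difference = |€2,619.11 − €630.40| = €1,988.71 ≈ €1989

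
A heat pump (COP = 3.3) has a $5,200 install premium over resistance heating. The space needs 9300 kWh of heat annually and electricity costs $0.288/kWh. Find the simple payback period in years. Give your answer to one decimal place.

2.8 years

Resistance: 9300 kWh × $0.288 = $2,678.40/yr
Heat pump: 9300 / 3.3 = 2818 kWh in → × $0.288 = $811.64/yr
Annual savings = $1,866.76
Payback = $5,200 / $1,866.76 = 2.79 years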